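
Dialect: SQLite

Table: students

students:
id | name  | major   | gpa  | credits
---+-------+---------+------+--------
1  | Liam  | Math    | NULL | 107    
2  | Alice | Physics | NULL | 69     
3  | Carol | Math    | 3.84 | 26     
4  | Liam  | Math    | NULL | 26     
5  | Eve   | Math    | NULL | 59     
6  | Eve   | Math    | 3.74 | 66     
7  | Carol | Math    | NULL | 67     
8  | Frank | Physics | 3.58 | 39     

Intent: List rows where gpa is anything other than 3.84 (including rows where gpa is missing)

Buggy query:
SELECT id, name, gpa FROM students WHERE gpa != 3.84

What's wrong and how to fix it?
Bug: 'gpa != 3.84' is unknown when gpa is NULL, so NULL rows are silently excluded

Fix: Handle NULL separately with IS NULL alongside the inequality

Corrected query:
SELECT id, name, gpa FROM students WHERE gpa != 3.84 OR gpa IS NULL

Result:
id | name  | gpa 
---+-------+-----
1  | Liam  | NULL
2  | Alice | NULL
4  | Liam  | NULL
5  | Eve   | NULL
6  | Eve   | 3.74
7  | Carol | NULL
8  | Frank | 3.58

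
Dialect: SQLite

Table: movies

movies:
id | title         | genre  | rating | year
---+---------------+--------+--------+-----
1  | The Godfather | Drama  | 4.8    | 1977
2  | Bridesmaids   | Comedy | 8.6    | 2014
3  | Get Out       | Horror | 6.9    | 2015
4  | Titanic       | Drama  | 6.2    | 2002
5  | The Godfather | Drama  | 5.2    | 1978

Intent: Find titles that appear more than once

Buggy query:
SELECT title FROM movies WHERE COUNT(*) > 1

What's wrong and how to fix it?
Bug: COUNT(*) is an aggregate and cannot be used in WHERE

Fix: GROUP BY title, then filter groups with HAVING COUNT(*) > 1

Corrected query:
SELECT title FROM movies GROUP BY title HAVING COUNT(*) > 1

Result:
title        
-------------
The Godfather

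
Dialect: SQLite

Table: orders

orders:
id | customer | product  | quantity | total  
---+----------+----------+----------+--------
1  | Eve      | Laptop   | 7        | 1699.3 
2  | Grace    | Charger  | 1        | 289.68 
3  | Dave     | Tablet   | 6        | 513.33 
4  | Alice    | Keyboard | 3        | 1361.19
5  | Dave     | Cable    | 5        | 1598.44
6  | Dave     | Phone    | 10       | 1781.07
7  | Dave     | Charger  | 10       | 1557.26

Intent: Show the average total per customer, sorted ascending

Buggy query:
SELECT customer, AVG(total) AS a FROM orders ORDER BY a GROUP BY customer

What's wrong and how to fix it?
Bug: GROUP BY must precede ORDER BY

Fix: Move ORDER BY to the end, after GROUP BY

Corrected query:
SELECT customer, AVG(total) AS a FROM orders GROUP BY customer ORDER BY a

Result:
customer | a       
---------+---------
Grace    | 289.68  
Alice    | 1361.19 
Dave     | 1362.525
Eve      | 1699.3  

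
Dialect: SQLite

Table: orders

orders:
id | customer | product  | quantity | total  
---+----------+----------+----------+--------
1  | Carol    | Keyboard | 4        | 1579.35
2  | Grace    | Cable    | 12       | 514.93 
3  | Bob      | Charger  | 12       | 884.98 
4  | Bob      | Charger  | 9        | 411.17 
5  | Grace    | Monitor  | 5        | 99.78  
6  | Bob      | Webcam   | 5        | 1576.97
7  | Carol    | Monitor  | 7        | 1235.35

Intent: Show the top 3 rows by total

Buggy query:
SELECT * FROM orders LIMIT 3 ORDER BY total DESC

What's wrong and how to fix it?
Bug: LIMIT must come after ORDER BY

Fix: Swap the clauses: ORDER BY first, then LIMIT

Corrected query:
SELECT * FROM orders ORDER BY total DESC LIMIT 3

Result:
id | customer | product  | quantity | total  
---+----------+----------+----------+--------
1  | Carol    | Keyboard | 4        | 1579.35
6  | Bob      | Webcam   | 5        | 1576.97
7  | Carol    | Monitor  | 7        | 1235.35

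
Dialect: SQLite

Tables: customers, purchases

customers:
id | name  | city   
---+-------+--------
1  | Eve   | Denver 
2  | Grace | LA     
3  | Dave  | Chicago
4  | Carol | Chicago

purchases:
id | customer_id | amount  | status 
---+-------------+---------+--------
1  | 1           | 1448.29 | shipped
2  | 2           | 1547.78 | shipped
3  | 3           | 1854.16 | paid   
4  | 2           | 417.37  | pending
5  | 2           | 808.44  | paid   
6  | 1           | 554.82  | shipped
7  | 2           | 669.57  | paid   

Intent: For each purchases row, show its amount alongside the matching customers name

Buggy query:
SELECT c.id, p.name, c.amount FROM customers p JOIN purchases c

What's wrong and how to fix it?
Bug: Missing join condition: each purchases row is matched to all customers rows instead of just its own

Fix: Add ON c.customer_id = p.id to the JOIN

Corrected query:
SELECT c.id, p.name, c.amount FROM customers p JOIN purchases c ON c.customer_id = p.id

Result:
id | name  | amount 
---+-------+--------
1  | Eve   | 1448.29
2  | Grace | 1547.78
3  | Dave  | 1854.16
4  | Grace | 417.37 
5  | Grace | 808.44 
6  | Eve   | 554.82 
7  | Grace | 669.57 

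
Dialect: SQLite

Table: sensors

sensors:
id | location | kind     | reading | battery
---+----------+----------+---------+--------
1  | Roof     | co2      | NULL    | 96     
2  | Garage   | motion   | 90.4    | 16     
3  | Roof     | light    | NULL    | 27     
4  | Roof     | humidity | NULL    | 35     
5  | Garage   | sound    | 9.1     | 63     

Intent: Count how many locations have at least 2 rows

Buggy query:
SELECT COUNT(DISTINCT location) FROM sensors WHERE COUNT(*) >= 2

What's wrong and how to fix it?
Bug: WHERE filters individual rows, not groups, so a group-level COUNT is invalid there

Fix: Use a subquery that GROUPs and filters with HAVING, then count its rows

Corrected query:
SELECT COUNT(*) FROM (SELECT location FROM sensors GROUP BY location HAVING COUNT(*) >= 2)

Result:
COUNT(*)
--------
2       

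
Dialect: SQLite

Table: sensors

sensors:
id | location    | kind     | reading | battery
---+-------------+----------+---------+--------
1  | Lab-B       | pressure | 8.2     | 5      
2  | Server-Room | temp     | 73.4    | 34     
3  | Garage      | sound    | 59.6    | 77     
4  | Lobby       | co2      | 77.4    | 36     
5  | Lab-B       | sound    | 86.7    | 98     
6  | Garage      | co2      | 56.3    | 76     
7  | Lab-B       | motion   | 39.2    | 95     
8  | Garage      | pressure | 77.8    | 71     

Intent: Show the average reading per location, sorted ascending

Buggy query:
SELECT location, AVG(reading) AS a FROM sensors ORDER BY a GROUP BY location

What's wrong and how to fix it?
Bug: ORDER BY appears before GROUP BY; SQL clause order requires GROUP BY first

Fix: Reorder: SELECT … FROM … GROUP BY … ORDER BY …

Corrected query:
SELECT location, AVG(reading) AS a FROM sensors GROUP BY location ORDER BY a

Result:
location    | a        
------------+----------
Lab-B       | 44.7     
Garage      | 64.566667
Server-Room | 73.4     
Lobby       | 77.4     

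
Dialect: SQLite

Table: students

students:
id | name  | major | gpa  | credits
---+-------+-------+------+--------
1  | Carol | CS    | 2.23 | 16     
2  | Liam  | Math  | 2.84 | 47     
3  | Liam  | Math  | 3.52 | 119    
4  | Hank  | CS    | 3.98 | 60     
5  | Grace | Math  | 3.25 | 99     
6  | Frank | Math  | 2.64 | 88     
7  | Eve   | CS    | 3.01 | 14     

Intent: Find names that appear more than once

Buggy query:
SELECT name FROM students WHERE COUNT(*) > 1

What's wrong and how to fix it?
Bug: COUNT(*) is an aggregate and cannot be used in WHERE

Fix: Group first, then use HAVING for the count condition

Corrected query:
SELECT name FROM students GROUP BY name HAVING COUNT(*) > 1

Result:
name
----
Liam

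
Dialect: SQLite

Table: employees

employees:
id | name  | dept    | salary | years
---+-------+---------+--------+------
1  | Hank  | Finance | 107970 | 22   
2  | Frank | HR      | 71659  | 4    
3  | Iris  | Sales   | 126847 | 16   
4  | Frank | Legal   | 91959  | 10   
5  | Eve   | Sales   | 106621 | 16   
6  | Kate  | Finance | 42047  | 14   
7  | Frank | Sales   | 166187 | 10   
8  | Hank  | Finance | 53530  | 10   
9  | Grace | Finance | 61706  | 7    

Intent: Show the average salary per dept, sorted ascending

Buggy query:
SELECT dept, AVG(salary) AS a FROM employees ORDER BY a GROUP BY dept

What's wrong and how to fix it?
Bug: GROUP BY must precede ORDER BY

Fix: Reorder: SELECT … FROM … GROUP BY … ORDER BY …

Corrected query:
SELECT dept, AVG(salary) AS a FROM employees GROUP BY dept ORDER BY a

Result:
dept    | a            
--------+--------------
Finance | 66313.25     
HR      | 71659        
Legal   | 91959        
Sales   | 133218.333333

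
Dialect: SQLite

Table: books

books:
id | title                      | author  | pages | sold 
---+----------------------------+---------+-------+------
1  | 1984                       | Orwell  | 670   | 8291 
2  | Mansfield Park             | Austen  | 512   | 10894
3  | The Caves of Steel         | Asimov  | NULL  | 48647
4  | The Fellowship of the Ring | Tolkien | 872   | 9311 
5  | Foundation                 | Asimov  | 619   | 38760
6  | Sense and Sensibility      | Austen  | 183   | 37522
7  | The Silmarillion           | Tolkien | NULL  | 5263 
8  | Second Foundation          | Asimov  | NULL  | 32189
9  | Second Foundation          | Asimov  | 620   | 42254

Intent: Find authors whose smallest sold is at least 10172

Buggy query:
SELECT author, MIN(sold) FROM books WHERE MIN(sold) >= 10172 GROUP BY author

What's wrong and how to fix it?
Bug: Aggregates like MIN are computed per group after WHERE runs

Fix: Use HAVING for the per-group MIN condition

Corrected query:
SELECT author, MIN(sold) FROM books GROUP BY author HAVING MIN(sold) >= 10172

Result:
author | MIN(sold)
-------+----------
Asimov | 32189    
Austen | 10894    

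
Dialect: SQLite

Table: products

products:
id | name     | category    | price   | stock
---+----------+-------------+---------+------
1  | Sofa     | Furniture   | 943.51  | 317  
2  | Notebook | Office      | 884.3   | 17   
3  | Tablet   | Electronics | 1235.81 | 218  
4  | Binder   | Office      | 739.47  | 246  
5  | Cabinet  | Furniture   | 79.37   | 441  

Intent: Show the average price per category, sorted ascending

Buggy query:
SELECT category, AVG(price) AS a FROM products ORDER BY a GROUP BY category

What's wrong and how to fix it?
Bug: ORDER BY appears before GROUP BY; SQL clause order requires GROUP BY first

Fix: Move ORDER BY to the end, after GROUP BY

Corrected query:
SELECT category, AVG(price) AS a FROM products GROUP BY category ORDER BY a

Result:
category    | a      
------------+--------
Furniture   | 511.44 
Office      | 811.885
Electronics | 1235.81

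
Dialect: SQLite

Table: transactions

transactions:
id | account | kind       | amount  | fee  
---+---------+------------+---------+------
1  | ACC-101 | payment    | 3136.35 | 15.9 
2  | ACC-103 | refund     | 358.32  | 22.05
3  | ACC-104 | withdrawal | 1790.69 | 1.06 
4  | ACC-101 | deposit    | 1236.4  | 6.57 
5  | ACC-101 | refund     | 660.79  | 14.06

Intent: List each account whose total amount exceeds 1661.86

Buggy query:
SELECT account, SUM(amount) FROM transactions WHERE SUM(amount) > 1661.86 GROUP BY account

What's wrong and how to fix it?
Bug: Aggregate functions cannot appear in a WHERE clause

Fix: Move the aggregate condition to a HAVING clause

Corrected query:
SELECT account, SUM(amount) FROM transactions GROUP BY account HAVING SUM(amount) > 1661.86

Result:
account | SUM(amount)
--------+------------
ACC-101 | 5033.54    
ACC-104 | 1790.69    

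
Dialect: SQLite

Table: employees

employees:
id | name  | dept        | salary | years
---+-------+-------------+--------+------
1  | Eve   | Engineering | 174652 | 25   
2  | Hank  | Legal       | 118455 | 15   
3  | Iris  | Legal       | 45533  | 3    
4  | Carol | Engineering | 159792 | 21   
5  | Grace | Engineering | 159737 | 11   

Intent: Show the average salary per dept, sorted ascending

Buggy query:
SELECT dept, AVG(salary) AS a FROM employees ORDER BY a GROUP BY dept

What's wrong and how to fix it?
Bug: ORDER BY appears before GROUP BY; SQL clause order requires GROUP BY first

Fix: Move ORDER BY to the end, after GROUP BY

Corrected query:
SELECT dept, AVG(salary) AS a FROM employees GROUP BY dept ORDER BY a

Result:
dept        | a     
------------+-------
Legal       | 81994 
Engineering | 164727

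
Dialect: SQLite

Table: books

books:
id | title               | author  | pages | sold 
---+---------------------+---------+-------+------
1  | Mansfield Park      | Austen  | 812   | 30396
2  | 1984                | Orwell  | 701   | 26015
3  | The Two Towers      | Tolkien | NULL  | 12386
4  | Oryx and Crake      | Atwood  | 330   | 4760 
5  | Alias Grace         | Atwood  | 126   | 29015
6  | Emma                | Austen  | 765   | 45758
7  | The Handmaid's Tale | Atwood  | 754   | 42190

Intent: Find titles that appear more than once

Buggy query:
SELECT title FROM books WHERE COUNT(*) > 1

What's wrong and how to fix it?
Bug: COUNT(*) is an aggregate and cannot be used in WHERE

Fix: Group first, then use HAVING for the count condition

Corrected query:
SELECT title FROM books GROUP BY title HAVING COUNT(*) > 1

Result:
(no rows)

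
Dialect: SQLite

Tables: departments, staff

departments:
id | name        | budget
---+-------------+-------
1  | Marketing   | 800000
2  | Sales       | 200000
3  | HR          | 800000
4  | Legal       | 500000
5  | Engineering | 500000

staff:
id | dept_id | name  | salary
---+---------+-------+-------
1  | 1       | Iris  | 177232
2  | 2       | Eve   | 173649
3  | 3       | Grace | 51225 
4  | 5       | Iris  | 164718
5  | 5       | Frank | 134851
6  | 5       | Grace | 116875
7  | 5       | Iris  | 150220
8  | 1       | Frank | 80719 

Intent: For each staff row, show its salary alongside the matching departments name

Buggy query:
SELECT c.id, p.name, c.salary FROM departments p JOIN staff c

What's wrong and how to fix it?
Bug: JOIN with no ON clause produces a cartesian product; every staff row pairs with every departments row

Fix: Add ON c.dept_id = p.id to the JOIN

Corrected query:
SELECT c.id, p.name, c.salary FROM departments p JOIN staff c ON c.dept_id = p.id

Result:
id | name        | salary
---+-------------+-------
1  | Marketing   | 177232
2  | Sales       | 173649
3  | HR          | 51225 
4  | Engineering | 164718
5  | Engineering | 134851
6  | Engineering | 116875
7  | Engineering | 150220
8  | Marketing   | 80719 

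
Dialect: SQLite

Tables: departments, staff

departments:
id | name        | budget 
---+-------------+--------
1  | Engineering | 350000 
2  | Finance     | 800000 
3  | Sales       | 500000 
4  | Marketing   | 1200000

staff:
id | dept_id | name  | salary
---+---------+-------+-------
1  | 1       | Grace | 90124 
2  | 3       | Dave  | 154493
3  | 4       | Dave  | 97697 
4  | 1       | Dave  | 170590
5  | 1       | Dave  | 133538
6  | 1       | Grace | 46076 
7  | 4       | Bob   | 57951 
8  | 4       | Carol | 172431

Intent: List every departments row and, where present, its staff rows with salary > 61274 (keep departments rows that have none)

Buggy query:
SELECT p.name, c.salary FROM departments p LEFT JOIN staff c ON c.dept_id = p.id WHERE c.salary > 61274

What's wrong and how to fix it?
Bug: Filtering c.salary in WHERE discards the NULL rows produced by LEFT JOIN, turning it into an inner join

Fix: Put 'c.salary > 61274' in the JOIN's ON clause instead of WHERE

Corrected query:
SELECT p.name, c.salary FROM departments p LEFT JOIN staff c ON c.dept_id = p.id AND c.salary > 61274

Result:
name        | salary
------------+-------
Engineering | 90124 
Engineering | 133538
Engineering | 170590
Finance     | NULL  
Sales       | 154493
Marketing   | 97697 
Marketing   | 172431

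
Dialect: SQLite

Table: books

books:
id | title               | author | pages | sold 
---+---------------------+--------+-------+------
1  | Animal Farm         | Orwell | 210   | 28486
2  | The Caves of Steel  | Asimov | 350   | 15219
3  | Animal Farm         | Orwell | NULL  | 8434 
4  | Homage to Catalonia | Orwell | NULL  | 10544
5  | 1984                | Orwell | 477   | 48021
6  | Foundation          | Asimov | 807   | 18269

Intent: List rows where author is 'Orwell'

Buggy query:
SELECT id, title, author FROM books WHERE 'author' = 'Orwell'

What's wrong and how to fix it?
Bug: Single quotes denote string literals in SQL; the column name is being compared as a constant string

Fix: Reference the column as author without single quotes

Corrected query:
SELECT id, title, author FROM books WHERE author = 'Orwell'

Result:
id | title               | author
---+---------------------+-------
1  | Animal Farm         | Orwell
3  | Animal Farm         | Orwell
4  | Homage to Catalonia | Orwell
5  | 1984                | Orwell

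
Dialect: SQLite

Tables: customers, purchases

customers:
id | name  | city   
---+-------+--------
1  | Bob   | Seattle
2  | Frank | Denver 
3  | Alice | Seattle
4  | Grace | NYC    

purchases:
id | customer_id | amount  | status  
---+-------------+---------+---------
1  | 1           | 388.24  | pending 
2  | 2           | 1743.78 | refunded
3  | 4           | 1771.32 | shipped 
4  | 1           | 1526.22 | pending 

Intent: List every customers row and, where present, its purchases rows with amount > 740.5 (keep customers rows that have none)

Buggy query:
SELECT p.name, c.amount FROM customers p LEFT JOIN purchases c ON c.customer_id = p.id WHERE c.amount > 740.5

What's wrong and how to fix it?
Bug: Filtering c.amount in WHERE discards the NULL rows produced by LEFT JOIN, turning it into an inner join

Fix: Move the right-table condition into the ON clause so unmatched parents are kept

Corrected query:
SELECT p.name, c.amount FROM customers p LEFT JOIN purchases c ON c.customer_id = p.id AND c.amount > 740.5

Result:
name  | amount 
------+--------
Bob   | 1526.22
Frank | 1743.78
Alice | NULL   
Grace | 1771.32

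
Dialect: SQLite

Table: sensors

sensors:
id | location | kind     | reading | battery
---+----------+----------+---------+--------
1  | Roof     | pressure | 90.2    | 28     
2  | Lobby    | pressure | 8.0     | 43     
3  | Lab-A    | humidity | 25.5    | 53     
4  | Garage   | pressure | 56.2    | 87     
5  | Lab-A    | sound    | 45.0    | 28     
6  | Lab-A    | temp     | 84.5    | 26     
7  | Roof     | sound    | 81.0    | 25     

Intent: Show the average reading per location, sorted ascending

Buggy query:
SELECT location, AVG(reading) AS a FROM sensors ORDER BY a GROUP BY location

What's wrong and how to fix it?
Bug: GROUP BY must precede ORDER BY

Fix: Reorder: SELECT … FROM … GROUP BY … ORDER BY …

Corrected query:
SELECT location, AVG(reading) AS a FROM sensors GROUP BY location ORDER BY a

Result:
location | a        
---------+----------
Lobby    | 8        
Lab-A    | 51.666667
Garage   | 56.2     
Roof     | 85.6     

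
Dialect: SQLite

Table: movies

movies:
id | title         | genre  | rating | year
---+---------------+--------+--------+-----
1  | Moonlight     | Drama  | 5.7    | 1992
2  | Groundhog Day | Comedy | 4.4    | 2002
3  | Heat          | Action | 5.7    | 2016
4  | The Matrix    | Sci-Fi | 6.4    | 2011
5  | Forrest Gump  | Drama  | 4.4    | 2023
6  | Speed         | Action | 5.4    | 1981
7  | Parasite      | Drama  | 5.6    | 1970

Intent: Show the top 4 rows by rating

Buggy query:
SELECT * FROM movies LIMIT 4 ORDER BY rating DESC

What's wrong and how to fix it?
Bug: LIMIT must come after ORDER BY

Fix: Sort with ORDER BY, then apply LIMIT

Corrected query:
SELECT * FROM movies ORDER BY rating DESC LIMIT 4

Result:
id | title      | genre  | rating | year
---+------------+--------+--------+-----
4  | The Matrix | Sci-Fi | 6.4    | 2011
1  | Moonlight  | Drama  | 5.7    | 1992
3  | Heat       | Action | 5.7    | 2016
7  | Parasite   | Drama  | 5.6    | 1970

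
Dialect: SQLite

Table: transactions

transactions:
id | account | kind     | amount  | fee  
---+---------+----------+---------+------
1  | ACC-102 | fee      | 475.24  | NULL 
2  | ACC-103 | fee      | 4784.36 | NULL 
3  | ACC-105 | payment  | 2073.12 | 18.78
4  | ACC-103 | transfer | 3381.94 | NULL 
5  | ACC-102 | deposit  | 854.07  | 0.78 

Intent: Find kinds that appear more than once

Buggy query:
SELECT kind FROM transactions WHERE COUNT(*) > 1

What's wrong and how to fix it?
Bug: COUNT(*) is an aggregate and cannot be used in WHERE

Fix: GROUP BY kind, then filter groups with HAVING COUNT(*) > 1

Corrected query:
SELECT kind FROM transactions GROUP BY kind HAVING COUNT(*) > 1

Result:
kind
----
fee 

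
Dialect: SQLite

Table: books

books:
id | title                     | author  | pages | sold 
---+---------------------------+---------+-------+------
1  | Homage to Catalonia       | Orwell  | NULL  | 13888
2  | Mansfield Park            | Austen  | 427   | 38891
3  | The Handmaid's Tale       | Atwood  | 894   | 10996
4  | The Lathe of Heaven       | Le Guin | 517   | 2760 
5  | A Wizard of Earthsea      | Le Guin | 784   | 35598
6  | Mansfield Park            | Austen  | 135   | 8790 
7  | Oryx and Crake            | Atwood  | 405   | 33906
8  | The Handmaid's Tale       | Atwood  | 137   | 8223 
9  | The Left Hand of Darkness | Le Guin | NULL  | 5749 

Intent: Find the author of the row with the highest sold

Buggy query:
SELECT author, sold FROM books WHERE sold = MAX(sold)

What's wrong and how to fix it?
Bug: MAX(sold) is an aggregate and cannot be used directly in WHERE

Fix: Use a subquery: WHERE sold = (SELECT MAX(sold) FROM books)

Corrected query:
SELECT author, sold FROM books WHERE sold = (SELECT MAX(sold) FROM books)

Result:
author | sold 
-------+------
Austen | 38891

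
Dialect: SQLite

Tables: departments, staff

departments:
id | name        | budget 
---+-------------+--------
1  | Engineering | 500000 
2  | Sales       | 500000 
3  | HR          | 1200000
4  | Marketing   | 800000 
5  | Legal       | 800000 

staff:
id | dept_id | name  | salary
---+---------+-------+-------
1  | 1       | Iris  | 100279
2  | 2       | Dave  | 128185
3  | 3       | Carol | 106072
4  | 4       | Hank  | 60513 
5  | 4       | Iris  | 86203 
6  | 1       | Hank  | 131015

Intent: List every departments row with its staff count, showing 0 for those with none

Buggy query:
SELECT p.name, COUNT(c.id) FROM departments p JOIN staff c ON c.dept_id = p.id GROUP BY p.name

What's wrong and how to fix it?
Bug: INNER JOIN drops departments rows that have no matching staff rows

Fix: Use LEFT JOIN so parents without children still appear (COUNT(c.id) gives 0)

Corrected query:
SELECT p.name, COUNT(c.id) FROM departments p LEFT JOIN staff c ON c.dept_id = p.id GROUP BY p.name

Result:
name        | COUNT(c.id)
------------+------------
Engineering | 2          
HR          | 1          
Legal       | 0          
Marketing   | 2          
Sales       | 1          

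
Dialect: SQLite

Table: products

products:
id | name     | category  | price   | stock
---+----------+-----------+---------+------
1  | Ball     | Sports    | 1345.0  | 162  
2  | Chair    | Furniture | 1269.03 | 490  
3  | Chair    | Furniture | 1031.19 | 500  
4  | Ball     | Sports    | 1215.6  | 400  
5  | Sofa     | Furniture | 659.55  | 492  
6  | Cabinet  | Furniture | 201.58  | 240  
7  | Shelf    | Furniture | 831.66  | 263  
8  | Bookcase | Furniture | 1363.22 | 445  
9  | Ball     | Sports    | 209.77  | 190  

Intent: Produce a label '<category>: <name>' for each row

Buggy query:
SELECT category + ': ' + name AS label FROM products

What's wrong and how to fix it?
Bug: SQLite uses || for string concatenation; + coerces text to numbers (yielding 0)

Fix: Use the || operator for string concatenation

Corrected query:
SELECT category || ': ' || name AS label FROM products

Result:
label              
-------------------
Sports: Ball       
Furniture: Chair   
Furniture: Chair   
Sports: Ball       
Furniture: Sofa    
Furniture: Cabinet 
Furniture: Shelf   
Furniture: Bookcase
Sports: Ball       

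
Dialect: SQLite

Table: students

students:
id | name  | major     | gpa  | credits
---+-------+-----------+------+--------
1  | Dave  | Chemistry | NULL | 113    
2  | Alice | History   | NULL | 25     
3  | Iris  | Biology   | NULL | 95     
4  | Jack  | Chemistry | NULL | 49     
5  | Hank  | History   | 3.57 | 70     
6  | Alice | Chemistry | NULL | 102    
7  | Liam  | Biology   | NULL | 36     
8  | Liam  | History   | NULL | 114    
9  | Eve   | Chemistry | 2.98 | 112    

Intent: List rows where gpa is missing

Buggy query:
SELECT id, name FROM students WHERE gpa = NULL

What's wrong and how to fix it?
Bug: Comparing to NULL with '=' never matches; NULL = NULL is unknown, not true

Fix: Use IS NULL to test for NULL

Corrected query:
SELECT id, name FROM students WHERE gpa IS NULL

Result:
id | name 
---+------
1  | Dave 
2  | Alice
3  | Iris 
4  | Jack 
6  | Alice
7  | Liam 
8  | Liam 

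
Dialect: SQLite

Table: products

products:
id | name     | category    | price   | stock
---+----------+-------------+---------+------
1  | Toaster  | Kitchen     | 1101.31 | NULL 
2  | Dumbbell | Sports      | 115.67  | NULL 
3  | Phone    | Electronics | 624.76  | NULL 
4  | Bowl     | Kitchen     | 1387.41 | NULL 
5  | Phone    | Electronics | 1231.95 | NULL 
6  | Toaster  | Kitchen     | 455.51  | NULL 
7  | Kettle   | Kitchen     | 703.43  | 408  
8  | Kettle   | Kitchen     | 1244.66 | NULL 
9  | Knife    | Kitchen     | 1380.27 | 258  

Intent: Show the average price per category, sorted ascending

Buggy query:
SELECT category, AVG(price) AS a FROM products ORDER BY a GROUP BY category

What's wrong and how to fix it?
Bug: GROUP BY must precede ORDER BY

Fix: Move ORDER BY to the end, after GROUP BY

Corrected query:
SELECT category, AVG(price) AS a FROM products GROUP BY category ORDER BY a

Result:
category    | a          
------------+------------
Sports      | 115.67     
Electronics | 928.355    
Kitchen     | 1045.431667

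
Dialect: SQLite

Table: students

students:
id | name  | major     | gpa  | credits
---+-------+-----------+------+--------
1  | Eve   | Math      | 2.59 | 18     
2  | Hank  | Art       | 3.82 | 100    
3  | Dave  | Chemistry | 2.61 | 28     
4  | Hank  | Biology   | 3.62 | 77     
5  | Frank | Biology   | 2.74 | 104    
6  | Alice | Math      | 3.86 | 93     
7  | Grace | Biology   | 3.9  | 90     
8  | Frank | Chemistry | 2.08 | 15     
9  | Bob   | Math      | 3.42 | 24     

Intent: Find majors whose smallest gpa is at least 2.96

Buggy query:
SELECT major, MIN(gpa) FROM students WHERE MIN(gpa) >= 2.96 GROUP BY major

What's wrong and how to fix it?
Bug: MIN() in WHERE is a misuse of aggregate

Fix: Use HAVING for the per-group MIN condition

Corrected query:
SELECT major, MIN(gpa) FROM students GROUP BY major HAVING MIN(gpa) >= 2.96

Result:
major | MIN(gpa)
------+---------
Art   | 3.82    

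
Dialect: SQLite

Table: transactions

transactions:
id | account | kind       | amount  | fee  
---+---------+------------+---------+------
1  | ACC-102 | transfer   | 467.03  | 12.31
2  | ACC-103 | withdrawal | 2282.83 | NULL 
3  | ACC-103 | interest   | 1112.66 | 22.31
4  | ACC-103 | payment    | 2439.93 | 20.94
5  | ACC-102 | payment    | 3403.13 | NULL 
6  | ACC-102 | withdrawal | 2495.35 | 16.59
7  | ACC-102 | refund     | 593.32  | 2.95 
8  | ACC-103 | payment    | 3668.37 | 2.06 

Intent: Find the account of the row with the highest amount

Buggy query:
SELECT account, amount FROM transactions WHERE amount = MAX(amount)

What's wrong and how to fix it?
Bug: WHERE is evaluated per row; an aggregate over the whole table isn't defined there

Fix: Use a subquery: WHERE amount = (SELECT MAX(amount) FROM transactions)

Corrected query:
SELECT account, amount FROM transactions WHERE amount = (SELECT MAX(amount) FROM transactions)

Result:
account | amount 
--------+--------
ACC-103 | 3668.37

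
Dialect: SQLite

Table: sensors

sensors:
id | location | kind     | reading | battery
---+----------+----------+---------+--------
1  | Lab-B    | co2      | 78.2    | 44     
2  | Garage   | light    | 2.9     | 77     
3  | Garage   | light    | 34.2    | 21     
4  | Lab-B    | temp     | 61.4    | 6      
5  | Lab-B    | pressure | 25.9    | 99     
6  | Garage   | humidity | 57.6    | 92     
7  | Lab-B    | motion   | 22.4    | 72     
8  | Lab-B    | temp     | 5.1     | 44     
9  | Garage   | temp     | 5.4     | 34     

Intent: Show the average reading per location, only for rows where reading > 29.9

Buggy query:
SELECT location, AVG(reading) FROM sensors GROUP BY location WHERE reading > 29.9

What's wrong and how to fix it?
Bug: Row-level WHERE must come before GROUP BY in the clause order

Fix: Place WHERE between FROM and GROUP BY

Corrected query:
SELECT location, AVG(reading) FROM sensors WHERE reading > 29.9 GROUP BY location

Result:
location | AVG(reading)
---------+-------------
Garage   | 45.9        
Lab-B    | 69.8        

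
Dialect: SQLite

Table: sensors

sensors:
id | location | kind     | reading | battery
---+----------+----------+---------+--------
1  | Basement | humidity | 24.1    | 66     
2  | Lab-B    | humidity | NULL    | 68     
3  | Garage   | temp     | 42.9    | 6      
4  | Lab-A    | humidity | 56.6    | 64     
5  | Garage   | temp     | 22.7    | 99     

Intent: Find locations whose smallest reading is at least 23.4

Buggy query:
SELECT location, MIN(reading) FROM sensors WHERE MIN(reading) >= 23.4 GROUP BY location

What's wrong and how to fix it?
Bug: Aggregates like MIN are computed per group after WHERE runs

Fix: Replace WHERE with HAVING after the GROUP BY

Corrected query:
SELECT location, MIN(reading) FROM sensors GROUP BY location HAVING MIN(reading) >= 23.4

Result:
location | MIN(reading)
---------+-------------
Basement | 24.1        
Lab-A    | 56.6        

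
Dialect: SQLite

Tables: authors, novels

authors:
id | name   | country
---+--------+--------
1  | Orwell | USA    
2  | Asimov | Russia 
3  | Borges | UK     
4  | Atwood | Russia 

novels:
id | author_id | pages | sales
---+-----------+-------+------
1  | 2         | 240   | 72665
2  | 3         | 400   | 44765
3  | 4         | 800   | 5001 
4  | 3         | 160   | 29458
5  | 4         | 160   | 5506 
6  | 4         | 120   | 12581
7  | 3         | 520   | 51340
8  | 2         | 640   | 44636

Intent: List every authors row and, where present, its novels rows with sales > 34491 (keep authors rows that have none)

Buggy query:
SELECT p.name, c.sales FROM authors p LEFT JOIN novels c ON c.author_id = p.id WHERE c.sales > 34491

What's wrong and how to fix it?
Bug: A WHERE condition on the right-hand table after LEFT JOIN drops unmatched parents

Fix: Move the right-table condition into the ON clause so unmatched parents are kept

Corrected query:
SELECT p.name, c.sales FROM authors p LEFT JOIN novels c ON c.author_id = p.id AND c.sales > 34491

Result:
name   | sales
-------+------
Orwell | NULL 
Asimov | 44636
Asimov | 72665
Borges | 44765
Borges | 51340
Atwood | NULL 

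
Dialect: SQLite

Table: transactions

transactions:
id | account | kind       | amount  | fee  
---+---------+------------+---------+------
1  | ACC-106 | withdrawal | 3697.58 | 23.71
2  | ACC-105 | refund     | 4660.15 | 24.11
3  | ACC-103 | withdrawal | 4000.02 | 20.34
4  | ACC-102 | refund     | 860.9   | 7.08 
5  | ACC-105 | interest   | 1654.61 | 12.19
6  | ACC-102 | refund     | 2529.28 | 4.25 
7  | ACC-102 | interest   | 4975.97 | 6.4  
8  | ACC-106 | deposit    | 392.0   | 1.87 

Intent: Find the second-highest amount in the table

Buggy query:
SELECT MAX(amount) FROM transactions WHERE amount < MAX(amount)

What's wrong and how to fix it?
Bug: The inner MAX is an aggregate inside WHERE, which is not allowed

Fix: Put the inner MAX in a scalar subquery

Corrected query:
SELECT MAX(amount) FROM transactions WHERE amount < (SELECT MAX(amount) FROM transactions)

Result:
MAX(amount)
-----------
4660.15    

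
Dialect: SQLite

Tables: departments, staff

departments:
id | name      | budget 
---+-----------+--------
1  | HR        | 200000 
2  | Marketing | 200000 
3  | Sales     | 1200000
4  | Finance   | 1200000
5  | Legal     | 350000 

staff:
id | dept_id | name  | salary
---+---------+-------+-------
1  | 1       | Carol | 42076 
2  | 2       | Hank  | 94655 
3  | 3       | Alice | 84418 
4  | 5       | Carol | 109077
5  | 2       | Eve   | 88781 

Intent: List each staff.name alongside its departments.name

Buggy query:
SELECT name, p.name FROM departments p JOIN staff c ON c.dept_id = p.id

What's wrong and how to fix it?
Bug: 'name' exists in both joined tables, so the database can't tell which one is meant

Fix: Prefix ambiguous columns with the table alias

Corrected query:
SELECT c.name, p.name FROM departments p JOIN staff c ON c.dept_id = p.id

Result:
name  | name     
------+----------
Carol | HR       
Hank  | Marketing
Alice | Sales    
Carol | Legal    
Eve   | Marketing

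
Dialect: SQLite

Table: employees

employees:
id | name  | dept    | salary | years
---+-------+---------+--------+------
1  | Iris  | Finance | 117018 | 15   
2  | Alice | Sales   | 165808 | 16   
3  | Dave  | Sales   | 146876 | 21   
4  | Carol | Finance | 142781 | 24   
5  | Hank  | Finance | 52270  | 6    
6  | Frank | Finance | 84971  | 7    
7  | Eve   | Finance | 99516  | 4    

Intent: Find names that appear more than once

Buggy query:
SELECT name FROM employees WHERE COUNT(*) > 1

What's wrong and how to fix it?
Bug: WHERE can't reference COUNT(*); aggregates are computed after WHERE

Fix: Group first, then use HAVING for the count condition

Corrected query:
SELECT name FROM employees GROUP BY name HAVING COUNT(*) > 1

Result:
(no rows)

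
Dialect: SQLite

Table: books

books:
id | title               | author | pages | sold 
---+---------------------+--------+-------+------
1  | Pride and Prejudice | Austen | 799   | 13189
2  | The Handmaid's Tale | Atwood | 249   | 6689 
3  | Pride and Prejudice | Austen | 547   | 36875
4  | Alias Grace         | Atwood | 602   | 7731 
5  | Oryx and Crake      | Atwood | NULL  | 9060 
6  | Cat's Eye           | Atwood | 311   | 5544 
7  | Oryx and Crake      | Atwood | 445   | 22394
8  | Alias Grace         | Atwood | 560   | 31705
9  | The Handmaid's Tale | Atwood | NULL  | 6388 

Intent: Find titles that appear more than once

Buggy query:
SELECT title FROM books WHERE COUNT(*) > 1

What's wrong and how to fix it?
Bug: WHERE can't reference COUNT(*); aggregates are computed after WHERE

Fix: Group first, then use HAVING for the count condition

Corrected query:
SELECT title FROM books GROUP BY title HAVING COUNT(*) > 1

Result:
title              
-------------------
Alias Grace        
Oryx and Crake     
Pride and Prejudice
The Handmaid's Tale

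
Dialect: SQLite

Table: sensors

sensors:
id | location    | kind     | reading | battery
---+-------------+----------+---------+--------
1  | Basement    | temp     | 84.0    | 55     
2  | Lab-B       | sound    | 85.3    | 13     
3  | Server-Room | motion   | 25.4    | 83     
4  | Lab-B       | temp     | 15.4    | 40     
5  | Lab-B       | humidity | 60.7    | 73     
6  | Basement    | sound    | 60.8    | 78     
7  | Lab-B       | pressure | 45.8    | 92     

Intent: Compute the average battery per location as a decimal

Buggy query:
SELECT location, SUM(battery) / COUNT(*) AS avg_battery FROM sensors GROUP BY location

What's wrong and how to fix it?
Bug: Both operands are integers, so '/' performs integer division and truncates

Fix: Cast one side to REAL so the division keeps the fractional part

Corrected query:
SELECT location, SUM(battery) * 1.0 / COUNT(*) AS avg_battery FROM sensors GROUP BY location

Result:
location    | avg_battery
------------+------------
Basement    | 66.5       
Lab-B       | 54.5       
Server-Room | 83         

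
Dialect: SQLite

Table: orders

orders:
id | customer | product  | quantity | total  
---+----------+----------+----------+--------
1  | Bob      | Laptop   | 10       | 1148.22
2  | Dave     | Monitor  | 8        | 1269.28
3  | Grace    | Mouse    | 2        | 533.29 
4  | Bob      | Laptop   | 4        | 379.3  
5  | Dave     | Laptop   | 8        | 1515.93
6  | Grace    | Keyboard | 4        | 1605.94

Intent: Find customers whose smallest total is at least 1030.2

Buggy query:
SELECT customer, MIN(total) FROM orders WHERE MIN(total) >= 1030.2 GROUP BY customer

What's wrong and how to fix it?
Bug: Aggregates like MIN are computed per group after WHERE runs

Fix: Replace WHERE with HAVING after the GROUP BY

Corrected query:
SELECT customer, MIN(total) FROM orders GROUP BY customer HAVING MIN(total) >= 1030.2

Result:
customer | MIN(total)
---------+-----------
Dave     | 1269.28   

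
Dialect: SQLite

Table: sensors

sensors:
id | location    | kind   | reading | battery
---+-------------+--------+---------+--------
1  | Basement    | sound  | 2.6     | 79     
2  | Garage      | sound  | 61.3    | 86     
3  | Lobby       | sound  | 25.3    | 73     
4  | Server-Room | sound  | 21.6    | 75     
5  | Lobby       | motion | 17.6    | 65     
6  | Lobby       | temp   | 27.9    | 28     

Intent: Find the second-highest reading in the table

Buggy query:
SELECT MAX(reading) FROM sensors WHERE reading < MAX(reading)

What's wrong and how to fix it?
Bug: The inner MAX is an aggregate inside WHERE, which is not allowed

Fix: Put the inner MAX in a scalar subquery

Corrected query:
SELECT MAX(reading) FROM sensors WHERE reading < (SELECT MAX(reading) FROM sensors)

Result:
MAX(reading)
------------
27.9        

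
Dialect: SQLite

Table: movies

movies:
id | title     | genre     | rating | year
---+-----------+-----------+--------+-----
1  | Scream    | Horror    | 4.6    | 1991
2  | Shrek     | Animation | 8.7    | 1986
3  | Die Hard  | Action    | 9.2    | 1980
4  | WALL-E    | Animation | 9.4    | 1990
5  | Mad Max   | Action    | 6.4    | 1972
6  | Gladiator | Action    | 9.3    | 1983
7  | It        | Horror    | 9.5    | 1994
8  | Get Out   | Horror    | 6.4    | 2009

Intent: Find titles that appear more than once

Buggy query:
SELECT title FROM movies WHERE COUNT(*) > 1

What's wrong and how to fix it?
Bug: COUNT(*) is an aggregate and cannot be used in WHERE

Fix: GROUP BY title, then filter groups with HAVING COUNT(*) > 1

Corrected query:
SELECT title FROM movies GROUP BY title HAVING COUNT(*) > 1

Result:
(no rows)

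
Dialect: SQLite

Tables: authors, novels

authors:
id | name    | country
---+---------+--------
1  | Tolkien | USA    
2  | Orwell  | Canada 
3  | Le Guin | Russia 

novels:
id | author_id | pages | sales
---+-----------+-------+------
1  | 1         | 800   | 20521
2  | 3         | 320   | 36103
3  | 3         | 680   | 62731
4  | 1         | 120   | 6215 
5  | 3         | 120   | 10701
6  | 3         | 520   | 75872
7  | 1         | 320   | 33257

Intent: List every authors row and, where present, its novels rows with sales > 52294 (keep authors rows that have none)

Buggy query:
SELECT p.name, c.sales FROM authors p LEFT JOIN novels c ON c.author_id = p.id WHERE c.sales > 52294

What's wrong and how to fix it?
Bug: Filtering c.sales in WHERE discards the NULL rows produced by LEFT JOIN, turning it into an inner join

Fix: Move the right-table condition into the ON clause so unmatched parents are kept

Corrected query:
SELECT p.name, c.sales FROM authors p LEFT JOIN novels c ON c.author_id = p.id AND c.sales > 52294

Result:
name    | sales
--------+------
Tolkien | NULL 
Orwell  | NULL 
Le Guin | 62731
Le Guin | 75872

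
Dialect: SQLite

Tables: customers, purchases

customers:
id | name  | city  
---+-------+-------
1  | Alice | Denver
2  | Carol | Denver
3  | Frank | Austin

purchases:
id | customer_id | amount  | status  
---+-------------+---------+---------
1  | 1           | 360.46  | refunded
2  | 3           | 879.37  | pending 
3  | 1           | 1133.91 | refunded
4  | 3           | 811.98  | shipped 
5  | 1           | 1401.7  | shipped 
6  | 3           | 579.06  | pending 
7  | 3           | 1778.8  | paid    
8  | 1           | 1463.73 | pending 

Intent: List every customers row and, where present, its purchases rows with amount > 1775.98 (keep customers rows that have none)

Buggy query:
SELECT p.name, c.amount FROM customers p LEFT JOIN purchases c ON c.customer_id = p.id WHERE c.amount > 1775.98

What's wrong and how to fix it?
Bug: Filtering c.amount in WHERE discards the NULL rows produced by LEFT JOIN, turning it into an inner join

Fix: Put 'c.amount > 1775.98' in the JOIN's ON clause instead of WHERE

Corrected query:
SELECT p.name, c.amount FROM customers p LEFT JOIN purchases c ON c.customer_id = p.id AND c.amount > 1775.98

Result:
name  | amount
------+-------
Alice | NULL  
Carol | NULL  
Frank | 1778.8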